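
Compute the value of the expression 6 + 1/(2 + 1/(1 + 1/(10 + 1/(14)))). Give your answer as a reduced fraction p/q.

2861/451

Build up convergents one term at a time:
a_0 = 6: 6/1
a_1 = 2: 13/2
a_2 = 1: 19/3
a_3 = 10: 203/32
a_4 = 14: 2861/451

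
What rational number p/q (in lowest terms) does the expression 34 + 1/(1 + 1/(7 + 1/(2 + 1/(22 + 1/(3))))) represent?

Start with 3.
22 + 1/(3/1) = 22 + 1/3 = 67/3
2 + 1/(67/3) = 2 + 3/67 = 137/67
7 + 1/(137/67) = 7 + 67/137 = 1026/137
1 + 1/(1026/137) = 1 + 137/1026 = 1163/1026
34 + 1/(1163/1026) = 34 + 1026/1163 = 40568/1163

40568/1163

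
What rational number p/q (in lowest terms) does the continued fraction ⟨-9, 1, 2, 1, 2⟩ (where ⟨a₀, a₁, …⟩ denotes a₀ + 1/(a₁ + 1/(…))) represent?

a_0 = -9: -9/1
a_1 = 1: -8/1
a_2 = 2: -25/3
a_3 = 1: -33/4
a_4 = 2: -91/11

-91/11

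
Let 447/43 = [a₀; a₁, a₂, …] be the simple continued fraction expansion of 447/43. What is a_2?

1

447 = 10·43 + 17, so a_0 = 10
43 = 2·17 + 9, so a_1 = 2
17 = 1·9 + 8, so a_2 = 1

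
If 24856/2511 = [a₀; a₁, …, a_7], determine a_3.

⌊24856/2511⌋ = 9, remainder 2257
⌊2511/2257⌋ = 1, remainder 254
⌊2257/254⌋ = 8, remainder 225
⌊254/225⌋ = 1, remainder 29

1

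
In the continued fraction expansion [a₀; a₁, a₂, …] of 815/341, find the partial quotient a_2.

1

815 = 2·341 + 133, so a_0 = 2
341 = 2·133 + 75, so a_1 = 2
133 = 1·75 + 58, so a_2 = 1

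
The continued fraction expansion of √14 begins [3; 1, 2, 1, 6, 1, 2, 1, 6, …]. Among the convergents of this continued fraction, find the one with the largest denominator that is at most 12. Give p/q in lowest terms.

a_0 = 3: 3/1  (≤ bound)
a_1 = 1: 4/1  (≤ bound)
a_2 = 2: 11/3  (≤ bound)
a_3 = 1: 15/4  (≤ bound)
a_4 = 6: 101/27  (> 12, stop)

15/4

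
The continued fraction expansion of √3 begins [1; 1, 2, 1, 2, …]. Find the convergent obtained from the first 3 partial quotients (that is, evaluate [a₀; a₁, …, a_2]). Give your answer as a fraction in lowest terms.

5/3

Work from the innermost term outward:
Start with 2.
1 + 1/(2/1) = 1 + 1/2 = 3/2
1 + 1/(3/2) = 1 + 2/3 = 5/3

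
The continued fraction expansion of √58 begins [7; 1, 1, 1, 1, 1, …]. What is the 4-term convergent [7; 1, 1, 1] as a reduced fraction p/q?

a_0 = 7: 7/1
a_1 = 1: 8/1
a_2 = 1: 15/2
a_3 = 1: 23/3

23/3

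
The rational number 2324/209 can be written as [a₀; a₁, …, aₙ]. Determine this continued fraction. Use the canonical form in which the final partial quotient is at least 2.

2324 = 11·209 + 25, so a_0 = 11
209 = 8·25 + 9, so a_1 = 8
25 = 2·9 + 7, so a_2 = 2
9 = 1·7 + 2, so a_3 = 1
7 = 3·2 + 1, so a_4 = 3
2 = 2·1 + 0, so a_5 = 2

[11; 8, 2, 1, 3, 2]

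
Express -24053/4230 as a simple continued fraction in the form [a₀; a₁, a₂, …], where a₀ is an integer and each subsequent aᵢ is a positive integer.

-24053 ÷ 4230 → quotient -6, remainder 1327
4230 ÷ 1327 → quotient 3, remainder 249
1327 ÷ 249 → quotient 5, remainder 82
249 ÷ 82 → quotient 3, remainder 3
82 ÷ 3 → quotient 27, remainder 1
3 ÷ 1 → quotient 3, remainder 0

[-6; 3, 5, 3, 27, 3]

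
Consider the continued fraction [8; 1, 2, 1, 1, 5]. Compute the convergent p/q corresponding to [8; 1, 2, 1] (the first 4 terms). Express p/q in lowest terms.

35/4

a_0 = 8: 8/1
a_1 = 1: 9/1
a_2 = 2: 26/3
a_3 = 1: 35/4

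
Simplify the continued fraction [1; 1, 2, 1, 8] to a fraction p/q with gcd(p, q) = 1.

Starting at the tail and folding back:
Start with 8.
1 + 1/(8/1) = 1 + 1/8 = 9/8
2 + 1/(9/8) = 2 + 8/9 = 26/9
1 + 1/(26/9) = 1 + 9/26 = 35/26
1 + 1/(35/26) = 1 + 26/35 = 61/35

61/35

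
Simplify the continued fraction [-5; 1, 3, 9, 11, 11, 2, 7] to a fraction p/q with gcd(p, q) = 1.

-302323/71247

Starting at the tail and folding back:
Start with 7.
2 + 1/(7/1) = 2 + 1/7 = 15/7
11 + 1/(15/7) = 11 + 7/15 = 172/15
11 + 1/(172/15) = 11 + 15/172 = 1907/172
9 + 1/(1907/172) = 9 + 172/1907 = 17335/1907
3 + 1/(17335/1907) = 3 + 1907/17335 = 53912/17335
1 + 1/(53912/17335) = 1 + 17335/53912 = 71247/53912
-5 + 1/(71247/53912) = -5 + 53912/71247 = -302323/71247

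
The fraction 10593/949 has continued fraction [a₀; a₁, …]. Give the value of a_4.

4

⌊10593/949⌋ = 11, remainder 154
⌊949/154⌋ = 6, remainder 25
⌊154/25⌋ = 6, remainder 4
⌊25/4⌋ = 6, remainder 1
⌊4/1⌋ = 4, remainder 0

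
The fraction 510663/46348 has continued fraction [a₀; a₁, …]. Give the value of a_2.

Apply division with remainder until the remainder is 0:
510663 ÷ 46348 → quotient 11, remainder 835
46348 ÷ 835 → quotient 55, remainder 423
835 ÷ 423 → quotient 1, remainder 412

1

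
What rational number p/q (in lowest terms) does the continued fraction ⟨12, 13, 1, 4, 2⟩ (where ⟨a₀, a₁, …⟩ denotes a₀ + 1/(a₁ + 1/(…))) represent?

Build up convergents one term at a time:
a_0 = 12: 12/1
a_1 = 13: 157/13
a_2 = 1: 169/14
a_3 = 4: 833/69
a_4 = 2: 1835/152

1835/152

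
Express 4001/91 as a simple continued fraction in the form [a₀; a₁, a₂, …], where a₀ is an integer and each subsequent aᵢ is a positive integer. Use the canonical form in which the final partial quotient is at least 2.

Run the Euclidean algorithm, recording each quotient:
4001 = 43·91 + 88, so a_0 = 43
91 = 1·88 + 3, so a_1 = 1
88 = 29·3 + 1, so a_2 = 29
3 = 3·1 + 0, so a_3 = 3

[43; 1, 29, 3]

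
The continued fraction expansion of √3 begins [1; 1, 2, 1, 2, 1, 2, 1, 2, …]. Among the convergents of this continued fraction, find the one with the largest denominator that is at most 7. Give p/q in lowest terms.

a_0 = 1: 1/1  (≤ bound)
a_1 = 1: 2/1  (≤ bound)
a_2 = 2: 5/3  (≤ bound)
a_3 = 1: 7/4  (≤ bound)
a_4 = 2: 19/11  (> 7, stop)

7/4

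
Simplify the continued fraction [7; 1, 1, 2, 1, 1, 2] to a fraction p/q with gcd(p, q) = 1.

Collapse the nested fraction from the inside out:
Start with 2.
1 + 1/(2/1) = 1 + 1/2 = 3/2
1 + 1/(3/2) = 1 + 2/3 = 5/3
2 + 1/(5/3) = 2 + 3/5 = 13/5
1 + 1/(13/5) = 1 + 5/13 = 18/13
1 + 1/(18/13) = 1 + 13/18 = 31/18
7 + 1/(31/18) = 7 + 18/31 = 235/31

235/31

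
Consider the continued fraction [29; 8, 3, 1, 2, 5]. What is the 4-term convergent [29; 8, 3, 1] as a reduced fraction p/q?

961/33

Compute successive convergents:
a_0 = 29: 29/1
a_1 = 8: 233/8
a_2 = 3: 728/25
a_3 = 1: 961/33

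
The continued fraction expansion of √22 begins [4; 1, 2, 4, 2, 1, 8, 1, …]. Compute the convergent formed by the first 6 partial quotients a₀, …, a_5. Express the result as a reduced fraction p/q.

Start with 1.
2 + 1/(1/1) = 2 + 1/1 = 3/1
4 + 1/(3/1) = 4 + 1/3 = 13/3
2 + 1/(13/3) = 2 + 3/13 = 29/13
1 + 1/(29/13) = 1 + 13/29 = 42/29
4 + 1/(42/29) = 4 + 29/42 = 197/42

197/42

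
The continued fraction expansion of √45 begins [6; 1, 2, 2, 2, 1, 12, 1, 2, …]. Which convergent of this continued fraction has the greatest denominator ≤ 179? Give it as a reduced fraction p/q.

161/24

List convergents until the denominator exceeds the bound:
a_0 = 6: 6/1  (≤ bound)
a_1 = 1: 7/1  (≤ bound)
a_2 = 2: 20/3  (≤ bound)
a_3 = 2: 47/7  (≤ bound)
a_4 = 2: 114/17  (≤ bound)
a_5 = 1: 161/24  (≤ bound)
a_6 = 12: 2046/305  (> 179, stop)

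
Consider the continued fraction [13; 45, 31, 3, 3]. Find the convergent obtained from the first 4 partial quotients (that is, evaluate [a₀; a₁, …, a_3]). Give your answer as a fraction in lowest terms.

Build up convergents one term at a time:
a_0 = 13: 13/1
a_1 = 45: 586/45
a_2 = 31: 18179/1396
a_3 = 3: 55123/4233

55123/4233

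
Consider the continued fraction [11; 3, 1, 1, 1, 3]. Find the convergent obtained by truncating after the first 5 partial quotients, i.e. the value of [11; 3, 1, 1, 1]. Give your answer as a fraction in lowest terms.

124/11

Use the convergent recurrence hₖ = aₖ·hₖ₋₁ + hₖ₋₂ (and likewise for the denominators kₖ):
a_0 = 11: 11/1
a_1 = 3: 34/3
a_2 = 1: 45/4
a_3 = 1: 79/7
a_4 = 1: 124/11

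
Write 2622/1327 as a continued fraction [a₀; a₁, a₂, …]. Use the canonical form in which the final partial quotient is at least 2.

2622 ÷ 1327 → quotient 1, remainder 1295
1327 ÷ 1295 → quotient 1, remainder 32
1295 ÷ 32 → quotient 40, remainder 15
32 ÷ 15 → quotient 2, remainder 2
15 ÷ 2 → quotient 7, remainder 1
2 ÷ 1 → quotient 2, remainder 0

[1; 1, 40, 2, 7, 2]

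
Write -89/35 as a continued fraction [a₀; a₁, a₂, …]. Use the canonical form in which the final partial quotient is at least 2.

-89 = -3·35 + 16, so a_0 = -3
35 = 2·16 + 3, so a_1 = 2
16 = 5·3 + 1, so a_2 = 5
3 = 3·1 + 0, so a_3 = 3

[-3; 2, 5, 3]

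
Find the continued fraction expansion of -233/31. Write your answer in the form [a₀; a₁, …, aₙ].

Apply division with remainder until the remainder is 0:
-233 ÷ 31 → quotient -8, remainder 15
31 ÷ 15 → quotient 2, remainder 1
15 ÷ 1 → quotient 15, remainder 0

[-8; 2, 15]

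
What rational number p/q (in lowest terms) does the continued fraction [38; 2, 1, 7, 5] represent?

4525/118

Use the convergent recurrence hₖ = aₖ·hₖ₋₁ + hₖ₋₂ (and likewise for the denominators kₖ):
a_0 = 38: 38/1
a_1 = 2: 77/2
a_2 = 1: 115/3
a_3 = 7: 882/23
a_4 = 5: 4525/118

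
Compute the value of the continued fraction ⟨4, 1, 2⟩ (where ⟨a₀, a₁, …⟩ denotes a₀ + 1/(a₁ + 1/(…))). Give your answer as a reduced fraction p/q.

Start with 2.
1 + 1/(2/1) = 1 + 1/2 = 3/2
4 + 1/(3/2) = 4 + 2/3 = 14/3

14/3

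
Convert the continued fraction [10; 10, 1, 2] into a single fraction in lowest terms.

Use the convergent recurrence hₖ = aₖ·hₖ₋₁ + hₖ₋₂ (and likewise for the denominators kₖ):
a_0 = 10: 10/1
a_1 = 10: 101/10
a_2 = 1: 111/11
a_3 = 2: 323/32

323/32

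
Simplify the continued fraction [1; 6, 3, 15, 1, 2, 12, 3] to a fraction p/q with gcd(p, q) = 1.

Use the convergent recurrence hₖ = aₖ·hₖ₋₁ + hₖ₋₂ (and likewise for the denominators kₖ):
a_0 = 1: 1/1
a_1 = 6: 7/6
a_2 = 3: 22/19
a_3 = 15: 337/291
a_4 = 1: 359/310
a_5 = 2: 1055/911
a_6 = 12: 13019/11242
a_7 = 3: 40112/34637

40112/34637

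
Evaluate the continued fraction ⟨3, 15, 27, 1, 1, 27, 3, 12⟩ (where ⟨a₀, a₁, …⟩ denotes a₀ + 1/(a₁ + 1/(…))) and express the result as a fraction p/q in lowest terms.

2611663/851674

Start with 12.
3 + 1/(12/1) = 3 + 1/12 = 37/12
27 + 1/(37/12) = 27 + 12/37 = 1011/37
1 + 1/(1011/37) = 1 + 37/1011 = 1048/1011
1 + 1/(1048/1011) = 1 + 1011/1048 = 2059/1048
27 + 1/(2059/1048) = 27 + 1048/2059 = 56641/2059
15 + 1/(56641/2059) = 15 + 2059/56641 = 851674/56641
3 + 1/(851674/56641) = 3 + 56641/851674 = 2611663/851674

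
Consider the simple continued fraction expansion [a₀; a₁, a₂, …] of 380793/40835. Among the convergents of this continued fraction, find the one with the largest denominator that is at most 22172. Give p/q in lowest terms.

List convergents until the denominator exceeds the bound:
a_0 = 9: 9/1  (≤ bound)
a_1 = 3: 28/3  (≤ bound)
a_2 = 13: 373/40  (≤ bound)
a_3 = 3: 1147/123  (≤ bound)
a_4 = 1: 1520/163  (≤ bound)
a_5 = 3: 5707/612  (≤ bound)
a_6 = 2: 12934/1387  (≤ bound)
a_7 = 29: 380793/40835  (> 22172, stop)

12934/1387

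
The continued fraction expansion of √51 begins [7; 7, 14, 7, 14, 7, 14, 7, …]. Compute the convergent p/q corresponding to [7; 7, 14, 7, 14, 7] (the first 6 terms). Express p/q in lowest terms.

a_0 = 7: 7/1
a_1 = 7: 50/7
a_2 = 14: 707/99
a_3 = 7: 4999/700
a_4 = 14: 70693/9899
a_5 = 7: 499850/69993

499850/69993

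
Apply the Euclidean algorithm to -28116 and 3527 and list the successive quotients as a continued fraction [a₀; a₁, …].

[-8; 35, 3, 1, 2, 2, 1, 2]

Run the Euclidean algorithm, recording each quotient:
-28116 = -8·3527 + 100, so a_0 = -8
3527 = 35·100 + 27, so a_1 = 35
100 = 3·27 + 19, so a_2 = 3
27 = 1·19 + 8, so a_3 = 1
19 = 2·8 + 3, so a_4 = 2
8 = 2·3 + 2, so a_5 = 2
3 = 1·2 + 1, so a_6 = 1
2 = 2·1 + 0, so a_7 = 2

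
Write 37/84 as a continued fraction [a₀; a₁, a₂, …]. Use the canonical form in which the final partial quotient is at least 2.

[0; 2, 3, 1, 2, 3]

⌊37/84⌋ = 0, remainder 37
⌊84/37⌋ = 2, remainder 10
⌊37/10⌋ = 3, remainder 7
⌊10/7⌋ = 1, remainder 3
⌊7/3⌋ = 2, remainder 1
⌊3/1⌋ = 3, remainder 0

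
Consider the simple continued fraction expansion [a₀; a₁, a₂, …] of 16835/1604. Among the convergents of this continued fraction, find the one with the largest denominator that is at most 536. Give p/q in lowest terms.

a_0 = 10: 10/1  (≤ bound)
a_1 = 2: 21/2  (≤ bound)
a_2 = 56: 1186/113  (≤ bound)
a_3 = 1: 1207/115  (≤ bound)
a_4 = 3: 4807/458  (≤ bound)
a_5 = 1: 6014/573  (> 536, stop)

4807/458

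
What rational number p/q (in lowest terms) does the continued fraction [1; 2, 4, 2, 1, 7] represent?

323/223

Work from the innermost term outward:
Start with 7.
1 + 1/(7/1) = 1 + 1/7 = 8/7
2 + 1/(8/7) = 2 + 7/8 = 23/8
4 + 1/(23/8) = 4 + 8/23 = 100/23
2 + 1/(100/23) = 2 + 23/100 = 223/100
1 + 1/(223/100) = 1 + 100/223 = 323/223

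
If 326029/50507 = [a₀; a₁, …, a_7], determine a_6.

⌊326029/50507⌋ = 6, remainder 22987
⌊50507/22987⌋ = 2, remainder 4533
⌊22987/4533⌋ = 5, remainder 322
⌊4533/322⌋ = 14, remainder 25
⌊322/25⌋ = 12, remainder 22
⌊25/22⌋ = 1, remainder 3
⌊22/3⌋ = 7, remainder 1

7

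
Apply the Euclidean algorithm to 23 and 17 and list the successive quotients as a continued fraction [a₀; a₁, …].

[1; 2, 1, 5]

Repeatedly divide and take the remainder:
⌊23/17⌋ = 1, remainder 6
⌊17/6⌋ = 2, remainder 5
⌊6/5⌋ = 1, remainder 1
⌊5/1⌋ = 5, remainder 0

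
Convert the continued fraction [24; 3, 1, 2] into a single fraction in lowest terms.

267/11

a_0 = 24: 24/1
a_1 = 3: 73/3
a_2 = 1: 97/4
a_3 = 2: 267/11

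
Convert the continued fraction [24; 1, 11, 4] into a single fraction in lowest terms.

1221/49

Collapse the nested fraction from the inside out:
Start with 4.
11 + 1/(4/1) = 11 + 1/4 = 45/4
1 + 1/(45/4) = 1 + 4/45 = 49/45
24 + 1/(49/45) = 24 + 45/49 = 1221/49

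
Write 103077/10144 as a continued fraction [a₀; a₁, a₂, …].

103077 = 10·10144 + 1637, so a_0 = 10
10144 = 6·1637 + 322, so a_1 = 6
1637 = 5·322 + 27, so a_2 = 5
322 = 11·27 + 25, so a_3 = 11
27 = 1·25 + 2, so a_4 = 1
25 = 12·2 + 1, so a_5 = 12
2 = 2·1 + 0, so a_6 = 2

[10; 6, 5, 11, 1, 12, 2]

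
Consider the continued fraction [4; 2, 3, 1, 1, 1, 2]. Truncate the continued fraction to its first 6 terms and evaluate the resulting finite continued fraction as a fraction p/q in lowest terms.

111/25

Starting at the tail and folding back:
Start with 1.
1 + 1/(1/1) = 1 + 1/1 = 2/1
1 + 1/(2/1) = 1 + 1/2 = 3/2
3 + 1/(3/2) = 3 + 2/3 = 11/3
2 + 1/(11/3) = 2 + 3/11 = 25/11
4 + 1/(25/11) = 4 + 11/25 = 111/25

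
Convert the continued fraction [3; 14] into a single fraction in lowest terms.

43/14

a_0 = 3: 3/1
a_1 = 14: 43/14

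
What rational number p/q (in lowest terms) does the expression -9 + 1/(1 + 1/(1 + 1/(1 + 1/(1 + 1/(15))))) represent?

-655/78

Compute successive convergents:
a_0 = -9: -9/1
a_1 = 1: -8/1
a_2 = 1: -17/2
a_3 = 1: -25/3
a_4 = 1: -42/5
a_5 = 15: -655/78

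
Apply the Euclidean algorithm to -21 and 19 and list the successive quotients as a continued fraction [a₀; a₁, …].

Repeatedly divide and take the remainder:
⌊-21/19⌋ = -2, remainder 17
⌊19/17⌋ = 1, remainder 2
⌊17/2⌋ = 8, remainder 1
⌊2/1⌋ = 2, remainder 0

[-2; 1, 8, 2]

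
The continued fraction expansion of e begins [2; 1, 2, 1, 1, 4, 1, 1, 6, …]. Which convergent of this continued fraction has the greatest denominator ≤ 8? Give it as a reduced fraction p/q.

19/7

List convergents until the denominator exceeds the bound:
a_0 = 2: 2/1  (≤ bound)
a_1 = 1: 3/1  (≤ bound)
a_2 = 2: 8/3  (≤ bound)
a_3 = 1: 11/4  (≤ bound)
a_4 = 1: 19/7  (≤ bound)
a_5 = 4: 87/32  (> 8, stop)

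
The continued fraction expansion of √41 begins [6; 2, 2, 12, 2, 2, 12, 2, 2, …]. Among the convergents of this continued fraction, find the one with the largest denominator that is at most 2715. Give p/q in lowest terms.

List convergents until the denominator exceeds the bound:
a_0 = 6: 6/1  (≤ bound)
a_1 = 2: 13/2  (≤ bound)
a_2 = 2: 32/5  (≤ bound)
a_3 = 12: 397/62  (≤ bound)
a_4 = 2: 826/129  (≤ bound)
a_5 = 2: 2049/320  (≤ bound)
a_6 = 12: 25414/3969  (> 2715, stop)

2049/320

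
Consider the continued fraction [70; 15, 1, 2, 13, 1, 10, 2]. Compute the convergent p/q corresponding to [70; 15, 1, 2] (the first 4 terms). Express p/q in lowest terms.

3293/47

a_0 = 70: 70/1
a_1 = 15: 1051/15
a_2 = 1: 1121/16
a_3 = 2: 3293/47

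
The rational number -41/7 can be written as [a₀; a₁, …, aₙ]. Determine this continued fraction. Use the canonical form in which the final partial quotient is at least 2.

[-6; 7]

-41 = -6·7 + 1, so a_0 = -6
7 = 7·1 + 0, so a_1 = 7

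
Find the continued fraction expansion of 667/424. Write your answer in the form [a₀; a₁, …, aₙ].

667 = 1·424 + 243, so a_0 = 1
424 = 1·243 + 181, so a_1 = 1
243 = 1·181 + 62, so a_2 = 1
181 = 2·62 + 57, so a_3 = 2
62 = 1·57 + 5, so a_4 = 1
57 = 11·5 + 2, so a_5 = 11
5 = 2·2 + 1, so a_6 = 2
2 = 2·1 + 0, so a_7 = 2

[1; 1, 1, 2, 1, 11, 2, 2]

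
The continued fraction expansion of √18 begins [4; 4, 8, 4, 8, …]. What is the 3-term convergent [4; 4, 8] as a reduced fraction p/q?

Use the convergent recurrence hₖ = aₖ·hₖ₋₁ + hₖ₋₂ (and likewise for the denominators kₖ):
a_0 = 4: 4/1
a_1 = 4: 17/4
a_2 = 8: 140/33

140/33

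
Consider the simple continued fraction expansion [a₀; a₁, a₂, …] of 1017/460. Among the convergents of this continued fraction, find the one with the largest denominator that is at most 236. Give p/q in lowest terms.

325/147

List convergents until the denominator exceeds the bound:
a_0 = 2: 2/1  (≤ bound)
a_1 = 4: 9/4  (≤ bound)
a_2 = 1: 11/5  (≤ bound)
a_3 = 2: 31/14  (≤ bound)
a_4 = 1: 42/19  (≤ bound)
a_5 = 7: 325/147  (≤ bound)
a_6 = 3: 1017/460  (> 236, stop)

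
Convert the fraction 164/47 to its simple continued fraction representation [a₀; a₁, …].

Run the Euclidean algorithm, recording each quotient:
164 ÷ 47 → quotient 3, remainder 23
47 ÷ 23 → quotient 2, remainder 1
23 ÷ 1 → quotient 23, remainder 0

[3; 2, 23]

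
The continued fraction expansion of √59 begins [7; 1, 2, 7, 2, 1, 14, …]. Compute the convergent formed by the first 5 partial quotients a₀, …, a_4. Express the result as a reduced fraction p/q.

361/47

Use the convergent recurrence hₖ = aₖ·hₖ₋₁ + hₖ₋₂ (and likewise for the denominators kₖ):
a_0 = 7: 7/1
a_1 = 1: 8/1
a_2 = 2: 23/3
a_3 = 7: 169/22
a_4 = 2: 361/47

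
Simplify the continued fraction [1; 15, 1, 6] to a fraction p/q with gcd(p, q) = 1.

Work from the innermost term outward:
Start with 6.
1 + 1/(6/1) = 1 + 1/6 = 7/6
15 + 1/(7/6) = 15 + 6/7 = 111/7
1 + 1/(111/7) = 1 + 7/111 = 118/111

118/111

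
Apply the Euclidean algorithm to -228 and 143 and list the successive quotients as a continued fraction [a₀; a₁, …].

[-2; 2, 2, 6, 1, 3]

⌊-228/143⌋ = -2, remainder 58
⌊143/58⌋ = 2, remainder 27
⌊58/27⌋ = 2, remainder 4
⌊27/4⌋ = 6, remainder 3
⌊4/3⌋ = 1, remainder 1
⌊3/1⌋ = 3, remainder 0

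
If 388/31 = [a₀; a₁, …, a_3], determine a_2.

1

388 ÷ 31 → quotient 12, remainder 16
31 ÷ 16 → quotient 1, remainder 15
16 ÷ 15 → quotient 1, remainder 1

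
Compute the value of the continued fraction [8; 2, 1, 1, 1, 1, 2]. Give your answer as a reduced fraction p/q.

285/34

Use the convergent recurrence hₖ = aₖ·hₖ₋₁ + hₖ₋₂ (and likewise for the denominators kₖ):
a_0 = 8: 8/1
a_1 = 2: 17/2
a_2 = 1: 25/3
a_3 = 1: 42/5
a_4 = 1: 67/8
a_5 = 1: 109/13
a_6 = 2: 285/34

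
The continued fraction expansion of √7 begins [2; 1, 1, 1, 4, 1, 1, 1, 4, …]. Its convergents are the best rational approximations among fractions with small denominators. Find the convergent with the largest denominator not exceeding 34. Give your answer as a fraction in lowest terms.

List convergents until the denominator exceeds the bound:
a_0 = 2: 2/1  (≤ bound)
a_1 = 1: 3/1  (≤ bound)
a_2 = 1: 5/2  (≤ bound)
a_3 = 1: 8/3  (≤ bound)
a_4 = 4: 37/14  (≤ bound)
a_5 = 1: 45/17  (≤ bound)
a_6 = 1: 82/31  (≤ bound)
a_7 = 1: 127/48  (> 34, stop)

82/31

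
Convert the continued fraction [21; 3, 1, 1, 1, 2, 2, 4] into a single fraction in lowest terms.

6489/305

Start with 4.
2 + 1/(4/1) = 2 + 1/4 = 9/4
2 + 1/(9/4) = 2 + 4/9 = 22/9
1 + 1/(22/9) = 1 + 9/22 = 31/22
1 + 1/(31/22) = 1 + 22/31 = 53/31
1 + 1/(53/31) = 1 + 31/53 = 84/53
3 + 1/(84/53) = 3 + 53/84 = 305/84
21 + 1/(305/84) = 21 + 84/305 = 6489/305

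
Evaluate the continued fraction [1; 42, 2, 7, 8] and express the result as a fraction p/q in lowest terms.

5303/5181

Start with 8.
7 + 1/(8/1) = 7 + 1/8 = 57/8
2 + 1/(57/8) = 2 + 8/57 = 122/57
42 + 1/(122/57) = 42 + 57/122 = 5181/122
1 + 1/(5181/122) = 1 + 122/5181 = 5303/5181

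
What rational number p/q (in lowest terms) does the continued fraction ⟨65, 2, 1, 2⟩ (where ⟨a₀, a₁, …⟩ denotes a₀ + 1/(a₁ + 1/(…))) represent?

Build up convergents one term at a time:
a_0 = 65: 65/1
a_1 = 2: 131/2
a_2 = 1: 196/3
a_3 = 2: 523/8

523/8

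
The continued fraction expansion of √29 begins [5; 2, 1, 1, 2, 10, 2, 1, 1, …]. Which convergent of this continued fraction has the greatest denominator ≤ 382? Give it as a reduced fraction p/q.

1524/283

a_0 = 5: 5/1  (≤ bound)
a_1 = 2: 11/2  (≤ bound)
a_2 = 1: 16/3  (≤ bound)
a_3 = 1: 27/5  (≤ bound)
a_4 = 2: 70/13  (≤ bound)
a_5 = 10: 727/135  (≤ bound)
a_6 = 2: 1524/283  (≤ bound)
a_7 = 1: 2251/418  (> 382, stop)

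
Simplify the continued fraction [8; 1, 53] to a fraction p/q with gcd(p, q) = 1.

Build up convergents one term at a time:
a_0 = 8: 8/1
a_1 = 1: 9/1
a_2 = 53: 485/54

485/54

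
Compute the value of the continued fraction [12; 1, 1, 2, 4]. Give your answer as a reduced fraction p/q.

277/22

a_0 = 12: 12/1
a_1 = 1: 13/1
a_2 = 1: 25/2
a_3 = 2: 63/5
a_4 = 4: 277/22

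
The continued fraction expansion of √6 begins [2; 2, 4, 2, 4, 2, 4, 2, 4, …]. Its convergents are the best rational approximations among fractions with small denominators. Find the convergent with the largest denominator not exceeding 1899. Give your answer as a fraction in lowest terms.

a_0 = 2: 2/1  (≤ bound)
a_1 = 2: 5/2  (≤ bound)
a_2 = 4: 22/9  (≤ bound)
a_3 = 2: 49/20  (≤ bound)
a_4 = 4: 218/89  (≤ bound)
a_5 = 2: 485/198  (≤ bound)
a_6 = 4: 2158/881  (≤ bound)
a_7 = 2: 4801/1960  (> 1899, stop)

2158/881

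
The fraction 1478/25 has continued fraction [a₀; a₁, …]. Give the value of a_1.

1478 ÷ 25 → quotient 59, remainder 3
25 ÷ 3 → quotient 8, remainder 1

8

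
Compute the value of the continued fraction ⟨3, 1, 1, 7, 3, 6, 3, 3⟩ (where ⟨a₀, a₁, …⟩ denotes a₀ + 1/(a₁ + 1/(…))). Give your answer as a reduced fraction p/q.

Starting at the tail and folding back:
Start with 3.
3 + 1/(3/1) = 3 + 1/3 = 10/3
6 + 1/(10/3) = 6 + 3/10 = 63/10
3 + 1/(63/10) = 3 + 10/63 = 199/63
7 + 1/(199/63) = 7 + 63/199 = 1456/199
1 + 1/(1456/199) = 1 + 199/1456 = 1655/1456
1 + 1/(1655/1456) = 1 + 1456/1655 = 3111/1655
3 + 1/(3111/1655) = 3 + 1655/3111 = 10988/3111

10988/3111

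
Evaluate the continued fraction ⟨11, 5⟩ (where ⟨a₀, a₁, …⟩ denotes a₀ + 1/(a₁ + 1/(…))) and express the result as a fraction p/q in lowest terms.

Build up convergents one term at a time:
a_0 = 11: 11/1
a_1 = 5: 56/5

56/5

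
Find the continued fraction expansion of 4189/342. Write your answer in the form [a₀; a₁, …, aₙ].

[12; 4, 42, 2]

⌊4189/342⌋ = 12, remainder 85
⌊342/85⌋ = 4, remainder 2
⌊85/2⌋ = 42, remainder 1
⌊2/1⌋ = 2, remainder 0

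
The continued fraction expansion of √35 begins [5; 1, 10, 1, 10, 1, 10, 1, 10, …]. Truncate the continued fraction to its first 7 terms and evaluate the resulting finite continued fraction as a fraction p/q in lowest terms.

9235/1561

Compute successive convergents:
a_0 = 5: 5/1
a_1 = 1: 6/1
a_2 = 10: 65/11
a_3 = 1: 71/12
a_4 = 10: 775/131
a_5 = 1: 846/143
a_6 = 10: 9235/1561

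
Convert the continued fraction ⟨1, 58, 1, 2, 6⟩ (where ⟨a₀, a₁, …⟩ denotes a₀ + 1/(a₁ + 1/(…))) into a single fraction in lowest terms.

Compute successive convergents:
a_0 = 1: 1/1
a_1 = 58: 59/58
a_2 = 1: 60/59
a_3 = 2: 179/176
a_4 = 6: 1134/1115

1134/1115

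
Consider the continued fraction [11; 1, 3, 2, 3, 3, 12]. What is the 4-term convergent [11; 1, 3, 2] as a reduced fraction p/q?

Starting at the tail and folding back:
Start with 2.
3 + 1/(2/1) = 3 + 1/2 = 7/2
1 + 1/(7/2) = 1 + 2/7 = 9/7
11 + 1/(9/7) = 11 + 7/9 = 106/9

106/9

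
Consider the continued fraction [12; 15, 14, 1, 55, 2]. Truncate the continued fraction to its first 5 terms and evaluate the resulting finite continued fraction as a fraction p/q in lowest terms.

152531/12641

Compute successive convergents:
a_0 = 12: 12/1
a_1 = 15: 181/15
a_2 = 14: 2546/211
a_3 = 1: 2727/226
a_4 = 55: 152531/12641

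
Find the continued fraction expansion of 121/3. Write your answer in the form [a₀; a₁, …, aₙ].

[40; 3]

Apply division with remainder until the remainder is 0:
121 ÷ 3 → quotient 40, remainder 1
3 ÷ 1 → quotient 3, remainder 0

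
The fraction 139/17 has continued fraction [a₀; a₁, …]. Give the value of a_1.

139 ÷ 17 → quotient 8, remainder 3
17 ÷ 3 → quotient 5, remainder 2

5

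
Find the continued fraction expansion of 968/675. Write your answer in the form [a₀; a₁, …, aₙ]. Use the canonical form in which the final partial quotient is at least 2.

⌊968/675⌋ = 1, remainder 293
⌊675/293⌋ = 2, remainder 89
⌊293/89⌋ = 3, remainder 26
⌊89/26⌋ = 3, remainder 11
⌊26/11⌋ = 2, remainder 4
⌊11/4⌋ = 2, remainder 3
⌊4/3⌋ = 1, remainder 1
⌊3/1⌋ = 3, remainder 0

[1; 2, 3, 3, 2, 2, 1, 3]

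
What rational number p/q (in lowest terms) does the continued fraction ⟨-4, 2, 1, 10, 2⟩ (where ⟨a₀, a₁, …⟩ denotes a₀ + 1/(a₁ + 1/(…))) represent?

-245/67

Use the convergent recurrence hₖ = aₖ·hₖ₋₁ + hₖ₋₂ (and likewise for the denominators kₖ):
a_0 = -4: -4/1
a_1 = 2: -7/2
a_2 = 1: -11/3
a_3 = 10: -117/32
a_4 = 2: -245/67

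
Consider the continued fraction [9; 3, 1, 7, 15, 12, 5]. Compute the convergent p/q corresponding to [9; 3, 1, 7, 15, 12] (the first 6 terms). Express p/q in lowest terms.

52391/5659

Start with 12.
15 + 1/(12/1) = 15 + 1/12 = 181/12
7 + 1/(181/12) = 7 + 12/181 = 1279/181
1 + 1/(1279/181) = 1 + 181/1279 = 1460/1279
3 + 1/(1460/1279) = 3 + 1279/1460 = 5659/1460
9 + 1/(5659/1460) = 9 + 1460/5659 = 52391/5659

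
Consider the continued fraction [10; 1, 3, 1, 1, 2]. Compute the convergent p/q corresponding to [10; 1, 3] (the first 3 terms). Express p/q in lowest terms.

43/4

Work from the innermost term outward:
Start with 3.
1 + 1/(3/1) = 1 + 1/3 = 4/3
10 + 1/(4/3) = 10 + 3/4 = 43/4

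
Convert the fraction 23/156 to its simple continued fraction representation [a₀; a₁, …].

[0; 6, 1, 3, 1, 1, 2]

⌊23/156⌋ = 0, remainder 23
⌊156/23⌋ = 6, remainder 18
⌊23/18⌋ = 1, remainder 5
⌊18/5⌋ = 3, remainder 3
⌊5/3⌋ = 1, remainder 2
⌊3/2⌋ = 1, remainder 1
⌊2/1⌋ = 2, remainder 0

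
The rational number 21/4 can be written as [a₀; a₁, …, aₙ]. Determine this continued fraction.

[5; 4]

Run the Euclidean algorithm, recording each quotient:
21 ÷ 4 → quotient 5, remainder 1
4 ÷ 1 → quotient 4, remainder 0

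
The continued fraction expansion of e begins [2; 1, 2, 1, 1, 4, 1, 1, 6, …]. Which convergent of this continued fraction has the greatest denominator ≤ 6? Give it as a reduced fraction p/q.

a_0 = 2: 2/1  (≤ bound)
a_1 = 1: 3/1  (≤ bound)
a_2 = 2: 8/3  (≤ bound)
a_3 = 1: 11/4  (≤ bound)
a_4 = 1: 19/7  (> 6, stop)

11/4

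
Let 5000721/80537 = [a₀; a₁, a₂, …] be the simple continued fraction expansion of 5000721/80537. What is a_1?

5000721 ÷ 80537 → quotient 62, remainder 7427
80537 ÷ 7427 → quotient 10, remainder 6267

10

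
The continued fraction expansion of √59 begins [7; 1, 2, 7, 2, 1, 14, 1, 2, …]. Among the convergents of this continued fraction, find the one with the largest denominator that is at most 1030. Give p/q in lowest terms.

7781/1013

List convergents until the denominator exceeds the bound:
a_0 = 7: 7/1  (≤ bound)
a_1 = 1: 8/1  (≤ bound)
a_2 = 2: 23/3  (≤ bound)
a_3 = 7: 169/22  (≤ bound)
a_4 = 2: 361/47  (≤ bound)
a_5 = 1: 530/69  (≤ bound)
a_6 = 14: 7781/1013  (≤ bound)
a_7 = 1: 8311/1082  (> 1030, stop)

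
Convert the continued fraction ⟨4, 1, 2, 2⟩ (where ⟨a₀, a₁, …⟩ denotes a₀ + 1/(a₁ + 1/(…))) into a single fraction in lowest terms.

33/7

Compute successive convergents:
a_0 = 4: 4/1
a_1 = 1: 5/1
a_2 = 2: 14/3
a_3 = 2: 33/7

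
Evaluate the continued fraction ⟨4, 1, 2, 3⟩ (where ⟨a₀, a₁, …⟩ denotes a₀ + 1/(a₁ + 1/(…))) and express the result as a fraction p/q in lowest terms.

Compute successive convergents:
a_0 = 4: 4/1
a_1 = 1: 5/1
a_2 = 2: 14/3
a_3 = 3: 47/10

47/10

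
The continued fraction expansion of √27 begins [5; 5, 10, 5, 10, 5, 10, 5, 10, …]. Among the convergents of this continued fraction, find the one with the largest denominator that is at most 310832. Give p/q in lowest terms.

716035/137801

a_0 = 5: 5/1  (≤ bound)
a_1 = 5: 26/5  (≤ bound)
a_2 = 10: 265/51  (≤ bound)
a_3 = 5: 1351/260  (≤ bound)
a_4 = 10: 13775/2651  (≤ bound)
a_5 = 5: 70226/13515  (≤ bound)
a_6 = 10: 716035/137801  (≤ bound)
a_7 = 5: 3650401/702520  (> 310832, stop)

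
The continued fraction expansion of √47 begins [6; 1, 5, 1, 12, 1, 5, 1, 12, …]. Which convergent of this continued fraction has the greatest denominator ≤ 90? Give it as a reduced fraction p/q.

617/90

a_0 = 6: 6/1  (≤ bound)
a_1 = 1: 7/1  (≤ bound)
a_2 = 5: 41/6  (≤ bound)
a_3 = 1: 48/7  (≤ bound)
a_4 = 12: 617/90  (≤ bound)
a_5 = 1: 665/97  (> 90, stop)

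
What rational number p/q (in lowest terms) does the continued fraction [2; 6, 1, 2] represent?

Collapse the nested fraction from the inside out:
Start with 2.
1 + 1/(2/1) = 1 + 1/2 = 3/2
6 + 1/(3/2) = 6 + 2/3 = 20/3
2 + 1/(20/3) = 2 + 3/20 = 43/20

43/20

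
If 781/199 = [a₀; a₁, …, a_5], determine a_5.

3

Apply division with remainder until the remainder is 0:
781 = 3·199 + 184, so a_0 = 3
199 = 1·184 + 15, so a_1 = 1
184 = 12·15 + 4, so a_2 = 12
15 = 3·4 + 3, so a_3 = 3
4 = 1·3 + 1, so a_4 = 1
3 = 3·1 + 0, so a_5 = 3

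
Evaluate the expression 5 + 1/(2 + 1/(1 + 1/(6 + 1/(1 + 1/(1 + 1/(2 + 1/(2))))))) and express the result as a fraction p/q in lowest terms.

1396/261

Collapse the nested fraction from the inside out:
Start with 2.
2 + 1/(2/1) = 2 + 1/2 = 5/2
1 + 1/(5/2) = 1 + 2/5 = 7/5
1 + 1/(7/5) = 1 + 5/7 = 12/7
6 + 1/(12/7) = 6 + 7/12 = 79/12
1 + 1/(79/12) = 1 + 12/79 = 91/79
2 + 1/(91/79) = 2 + 79/91 = 261/91
5 + 1/(261/91) = 5 + 91/261 = 1396/261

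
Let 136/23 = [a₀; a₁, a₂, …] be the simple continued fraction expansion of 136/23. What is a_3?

2

Repeatedly divide and take the remainder:
136 = 5·23 + 21, so a_0 = 5
23 = 1·21 + 2, so a_1 = 1
21 = 10·2 + 1, so a_2 = 10
2 = 2·1 + 0, so a_3 = 2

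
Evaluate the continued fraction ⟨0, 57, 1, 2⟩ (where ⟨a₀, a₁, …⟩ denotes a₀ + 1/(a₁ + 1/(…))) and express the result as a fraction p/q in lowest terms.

3/173

Start with 2.
1 + 1/(2/1) = 1 + 1/2 = 3/2
57 + 1/(3/2) = 57 + 2/3 = 173/3
0 + 1/(173/3) = 0 + 3/173 = 3/173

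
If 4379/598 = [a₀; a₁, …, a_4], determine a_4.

Repeatedly divide and take the remainder:
4379 = 7·598 + 193, so a_0 = 7
598 = 3·193 + 19, so a_1 = 3
193 = 10·19 + 3, so a_2 = 10
19 = 6·3 + 1, so a_3 = 6
3 = 3·1 + 0, so a_4 = 3

3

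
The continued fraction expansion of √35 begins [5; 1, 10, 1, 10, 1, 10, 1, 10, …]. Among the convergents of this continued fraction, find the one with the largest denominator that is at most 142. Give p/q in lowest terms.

List convergents until the denominator exceeds the bound:
a_0 = 5: 5/1  (≤ bound)
a_1 = 1: 6/1  (≤ bound)
a_2 = 10: 65/11  (≤ bound)
a_3 = 1: 71/12  (≤ bound)
a_4 = 10: 775/131  (≤ bound)
a_5 = 1: 846/143  (> 142, stop)

775/131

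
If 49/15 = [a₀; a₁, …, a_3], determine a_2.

1

49 ÷ 15 → quotient 3, remainder 4
15 ÷ 4 → quotient 3, remainder 3
4 ÷ 3 → quotient 1, remainder 1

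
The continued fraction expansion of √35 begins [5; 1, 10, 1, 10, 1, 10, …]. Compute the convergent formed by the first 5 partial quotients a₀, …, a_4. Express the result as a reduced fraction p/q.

Start with 10.
1 + 1/(10/1) = 1 + 1/10 = 11/10
10 + 1/(11/10) = 10 + 10/11 = 120/11
1 + 1/(120/11) = 1 + 11/120 = 131/120
5 + 1/(131/120) = 5 + 120/131 = 775/131

775/131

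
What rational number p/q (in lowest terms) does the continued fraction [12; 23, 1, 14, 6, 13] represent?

Start with 13.
6 + 1/(13/1) = 6 + 1/13 = 79/13
14 + 1/(79/13) = 14 + 13/79 = 1119/79
1 + 1/(1119/79) = 1 + 79/1119 = 1198/1119
23 + 1/(1198/1119) = 23 + 1119/1198 = 28673/1198
12 + 1/(28673/1198) = 12 + 1198/28673 = 345274/28673

345274/28673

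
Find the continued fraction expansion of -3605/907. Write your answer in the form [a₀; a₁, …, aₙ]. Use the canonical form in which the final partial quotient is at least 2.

[-4; 39, 2, 3, 3]

Run the Euclidean algorithm, recording each quotient:
-3605 = -4·907 + 23, so a_0 = -4
907 = 39·23 + 10, so a_1 = 39
23 = 2·10 + 3, so a_2 = 2
10 = 3·3 + 1, so a_3 = 3
3 = 3·1 + 0, so a_4 = 3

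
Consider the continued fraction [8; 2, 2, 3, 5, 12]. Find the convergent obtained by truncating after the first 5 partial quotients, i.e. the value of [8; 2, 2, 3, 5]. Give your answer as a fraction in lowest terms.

757/90

Use the convergent recurrence hₖ = aₖ·hₖ₋₁ + hₖ₋₂ (and likewise for the denominators kₖ):
a_0 = 8: 8/1
a_1 = 2: 17/2
a_2 = 2: 42/5
a_3 = 3: 143/17
a_4 = 5: 757/90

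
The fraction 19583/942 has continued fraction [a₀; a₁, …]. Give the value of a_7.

Run the Euclidean algorithm, recording each quotient:
19583 = 20·942 + 743, so a_0 = 20
942 = 1·743 + 199, so a_1 = 1
743 = 3·199 + 146, so a_2 = 3
199 = 1·146 + 53, so a_3 = 1
146 = 2·53 + 40, so a_4 = 2
53 = 1·40 + 13, so a_5 = 1
40 = 3·13 + 1, so a_6 = 3
13 = 13·1 + 0, so a_7 = 13

13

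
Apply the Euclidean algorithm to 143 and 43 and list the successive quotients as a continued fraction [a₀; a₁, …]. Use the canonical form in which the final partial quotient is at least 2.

[3; 3, 14]

⌊143/43⌋ = 3, remainder 14
⌊43/14⌋ = 3, remainder 1
⌊14/1⌋ = 14, remainder 0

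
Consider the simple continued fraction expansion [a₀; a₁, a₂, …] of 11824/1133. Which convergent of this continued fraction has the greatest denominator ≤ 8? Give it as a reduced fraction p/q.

73/7

a_0 = 10: 10/1  (≤ bound)
a_1 = 2: 21/2  (≤ bound)
a_2 = 3: 73/7  (≤ bound)
a_3 = 2: 167/16  (> 8, stop)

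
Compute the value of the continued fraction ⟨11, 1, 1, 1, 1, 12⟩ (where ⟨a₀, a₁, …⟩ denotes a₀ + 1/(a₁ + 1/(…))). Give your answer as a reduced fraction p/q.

731/63

Work from the innermost term outward:
Start with 12.
1 + 1/(12/1) = 1 + 1/12 = 13/12
1 + 1/(13/12) = 1 + 12/13 = 25/13
1 + 1/(25/13) = 1 + 13/25 = 38/25
1 + 1/(38/25) = 1 + 25/38 = 63/38
11 + 1/(63/38) = 11 + 38/63 = 731/63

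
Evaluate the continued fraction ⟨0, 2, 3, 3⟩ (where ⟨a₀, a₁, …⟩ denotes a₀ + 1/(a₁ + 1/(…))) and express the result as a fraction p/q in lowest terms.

10/23

Collapse the nested fraction from the inside out:
Start with 3.
3 + 1/(3/1) = 3 + 1/3 = 10/3
2 + 1/(10/3) = 2 + 3/10 = 23/10
0 + 1/(23/10) = 0 + 10/23 = 10/23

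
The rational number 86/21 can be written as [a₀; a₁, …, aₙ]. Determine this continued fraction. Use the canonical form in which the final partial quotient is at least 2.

[4; 10, 2]

Apply division with remainder until the remainder is 0:
86 ÷ 21 → quotient 4, remainder 2
21 ÷ 2 → quotient 10, remainder 1
2 ÷ 1 → quotient 2, remainder 0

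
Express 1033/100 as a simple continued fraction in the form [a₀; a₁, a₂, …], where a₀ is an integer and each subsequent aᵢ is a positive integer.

[10; 3, 33]

Run the Euclidean algorithm, recording each quotient:
⌊1033/100⌋ = 10, remainder 33
⌊100/33⌋ = 3, remainder 1
⌊33/1⌋ = 33, remainder 0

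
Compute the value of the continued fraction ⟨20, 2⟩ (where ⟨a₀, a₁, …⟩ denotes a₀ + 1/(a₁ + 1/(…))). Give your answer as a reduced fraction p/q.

41/2

a_0 = 20: 20/1
a_1 = 2: 41/2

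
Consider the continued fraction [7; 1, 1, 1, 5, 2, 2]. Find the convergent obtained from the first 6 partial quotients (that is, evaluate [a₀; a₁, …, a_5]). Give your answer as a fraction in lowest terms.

Start with 2.
5 + 1/(2/1) = 5 + 1/2 = 11/2
1 + 1/(11/2) = 1 + 2/11 = 13/11
1 + 1/(13/11) = 1 + 11/13 = 24/13
1 + 1/(24/13) = 1 + 13/24 = 37/24
7 + 1/(37/24) = 7 + 24/37 = 283/37

283/37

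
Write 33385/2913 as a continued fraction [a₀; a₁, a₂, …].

Apply division with remainder until the remainder is 0:
33385 ÷ 2913 → quotient 11, remainder 1342
2913 ÷ 1342 → quotient 2, remainder 229
1342 ÷ 229 → quotient 5, remainder 197
229 ÷ 197 → quotient 1, remainder 32
197 ÷ 32 → quotient 6, remainder 5
32 ÷ 5 → quotient 6, remainder 2
5 ÷ 2 → quotient 2, remainder 1
2 ÷ 1 → quotient 2, remainder 0

[11; 2, 5, 1, 6, 6, 2, 2]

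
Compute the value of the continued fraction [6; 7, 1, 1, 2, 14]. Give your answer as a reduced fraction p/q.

Build up convergents one term at a time:
a_0 = 6: 6/1
a_1 = 7: 43/7
a_2 = 1: 49/8
a_3 = 1: 92/15
a_4 = 2: 233/38
a_5 = 14: 3354/547

3354/547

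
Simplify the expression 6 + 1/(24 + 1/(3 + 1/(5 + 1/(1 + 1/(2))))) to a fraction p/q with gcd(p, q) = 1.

a_0 = 6: 6/1
a_1 = 24: 145/24
a_2 = 3: 441/73
a_3 = 5: 2350/389
a_4 = 1: 2791/462
a_5 = 2: 7932/1313

7932/1313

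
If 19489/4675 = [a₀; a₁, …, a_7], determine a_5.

Repeatedly divide and take the remainder:
⌊19489/4675⌋ = 4, remainder 789
⌊4675/789⌋ = 5, remainder 730
⌊789/730⌋ = 1, remainder 59
⌊730/59⌋ = 12, remainder 22
⌊59/22⌋ = 2, remainder 15
⌊22/15⌋ = 1, remainder 7

1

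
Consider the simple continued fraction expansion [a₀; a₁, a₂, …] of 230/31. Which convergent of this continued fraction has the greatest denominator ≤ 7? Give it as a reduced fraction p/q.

52/7

List convergents until the denominator exceeds the bound:
a_0 = 7: 7/1  (≤ bound)
a_1 = 2: 15/2  (≤ bound)
a_2 = 2: 37/5  (≤ bound)
a_3 = 1: 52/7  (≤ bound)
a_4 = 1: 89/12  (> 7, stop)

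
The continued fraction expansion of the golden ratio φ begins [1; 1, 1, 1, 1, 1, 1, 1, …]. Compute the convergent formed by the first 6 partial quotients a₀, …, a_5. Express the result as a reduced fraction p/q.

13/8

Start with 1.
1 + 1/(1/1) = 1 + 1/1 = 2/1
1 + 1/(2/1) = 1 + 1/2 = 3/2
1 + 1/(3/2) = 1 + 2/3 = 5/3
1 + 1/(5/3) = 1 + 3/5 = 8/5
1 + 1/(8/5) = 1 + 5/8 = 13/8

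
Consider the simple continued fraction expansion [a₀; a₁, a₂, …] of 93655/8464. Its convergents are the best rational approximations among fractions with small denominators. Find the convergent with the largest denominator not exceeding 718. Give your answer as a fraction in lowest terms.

List convergents until the denominator exceeds the bound:
a_0 = 11: 11/1  (≤ bound)
a_1 = 15: 166/15  (≤ bound)
a_2 = 2: 343/31  (≤ bound)
a_3 = 1: 509/46  (≤ bound)
a_4 = 3: 1870/169  (≤ bound)
a_5 = 3: 6119/553  (≤ bound)
a_6 = 15: 93655/8464  (> 718, stop)

6119/553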